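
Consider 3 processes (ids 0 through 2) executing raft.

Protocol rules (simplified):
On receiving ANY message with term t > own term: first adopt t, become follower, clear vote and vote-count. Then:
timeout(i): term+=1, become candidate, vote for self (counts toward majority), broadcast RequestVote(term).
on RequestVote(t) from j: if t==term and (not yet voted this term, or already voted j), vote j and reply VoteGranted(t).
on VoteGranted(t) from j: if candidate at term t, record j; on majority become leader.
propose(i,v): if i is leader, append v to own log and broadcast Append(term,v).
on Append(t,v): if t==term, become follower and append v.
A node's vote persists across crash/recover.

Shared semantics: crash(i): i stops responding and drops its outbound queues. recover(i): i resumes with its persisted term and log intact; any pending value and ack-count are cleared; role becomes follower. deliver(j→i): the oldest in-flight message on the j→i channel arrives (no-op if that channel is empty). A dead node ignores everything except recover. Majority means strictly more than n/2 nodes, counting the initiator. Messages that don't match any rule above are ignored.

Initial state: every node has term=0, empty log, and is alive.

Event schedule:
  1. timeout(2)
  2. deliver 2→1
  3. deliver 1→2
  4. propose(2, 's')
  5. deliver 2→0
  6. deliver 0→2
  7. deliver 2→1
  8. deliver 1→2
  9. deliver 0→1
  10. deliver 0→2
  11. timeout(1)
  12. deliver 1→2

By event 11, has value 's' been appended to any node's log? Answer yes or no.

yes

[1] timeout(2) → N2(cand t1 [-])
[2] deliver 2→1 → N1(foll t1 [-])
[3] deliver 1→2 → N2(lead t1 [-])
[4] propose(2,'s') → N2(lead t1 [s])
[5] deliver 2→0 → N0(foll t1 [-])
[6] deliver 0→2 → ∅
[7] deliver 2→1 → N1(foll t1 [s])
[8] deliver 1→2 → ∅
[9] deliver 0→1 → ∅
[10] deliver 0→2 → ∅
[11] timeout(1) → N1(cand t2 [s])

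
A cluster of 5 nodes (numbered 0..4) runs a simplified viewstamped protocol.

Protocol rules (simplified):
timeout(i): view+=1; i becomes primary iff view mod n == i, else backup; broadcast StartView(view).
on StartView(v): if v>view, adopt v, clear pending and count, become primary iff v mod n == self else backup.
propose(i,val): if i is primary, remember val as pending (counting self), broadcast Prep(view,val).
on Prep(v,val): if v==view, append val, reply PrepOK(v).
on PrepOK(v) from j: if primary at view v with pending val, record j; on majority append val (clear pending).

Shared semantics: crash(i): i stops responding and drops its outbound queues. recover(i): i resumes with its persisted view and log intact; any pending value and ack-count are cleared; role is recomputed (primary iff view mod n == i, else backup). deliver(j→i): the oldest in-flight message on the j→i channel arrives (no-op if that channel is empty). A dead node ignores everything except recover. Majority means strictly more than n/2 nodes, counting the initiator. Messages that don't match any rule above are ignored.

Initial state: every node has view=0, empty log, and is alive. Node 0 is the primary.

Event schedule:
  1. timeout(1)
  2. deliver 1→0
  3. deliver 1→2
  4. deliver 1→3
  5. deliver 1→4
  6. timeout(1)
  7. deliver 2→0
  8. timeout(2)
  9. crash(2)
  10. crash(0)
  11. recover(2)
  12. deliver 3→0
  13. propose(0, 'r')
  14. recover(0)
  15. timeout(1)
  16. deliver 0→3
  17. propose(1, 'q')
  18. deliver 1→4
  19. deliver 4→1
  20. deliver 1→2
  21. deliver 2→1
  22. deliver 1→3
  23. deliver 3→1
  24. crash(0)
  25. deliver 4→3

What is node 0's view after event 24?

after 1 — timeout(1): n1:prim/v1/[-]
after 2 — deliver 1→0: n0:back/v1/[-]
after 3 — deliver 1→2: n2:back/v1/[-]
after 4 — deliver 1→3: n3:back/v1/[-]
after 5 — deliver 1→4: n4:back/v1/[-]
after 6 — timeout(1): n1:back/v2/[-]
after 7 — deliver 2→0: ·
after 8 — timeout(2): n2:prim/v2/[-]
after 9 — crash(2): n2:✗prim/v2/[-]
after 10 — crash(0): n0:✗back/v1/[-]
after 11 — recover(2): n2:prim/v2/[-]
after 12 — deliver 3→0: ·
after 13 — propose(0,'r'): ·
after 14 — recover(0): n0:back/v1/[-]
after 15 — timeout(1): n1:back/v3/[-]
after 16 — deliver 0→3: ·
after 17 — propose(1,'q'): ·
after 18 — deliver 1→4: n4:back/v2/[-]
after 19 — deliver 4→1: ·
after 20 — deliver 1→2: ·
after 21 — deliver 2→1: ·
after 22 — deliver 1→3: n3:back/v2/[-]
after 23 — deliver 3→1: ·
after 24 — crash(0): n0:✗back/v1/[-]

1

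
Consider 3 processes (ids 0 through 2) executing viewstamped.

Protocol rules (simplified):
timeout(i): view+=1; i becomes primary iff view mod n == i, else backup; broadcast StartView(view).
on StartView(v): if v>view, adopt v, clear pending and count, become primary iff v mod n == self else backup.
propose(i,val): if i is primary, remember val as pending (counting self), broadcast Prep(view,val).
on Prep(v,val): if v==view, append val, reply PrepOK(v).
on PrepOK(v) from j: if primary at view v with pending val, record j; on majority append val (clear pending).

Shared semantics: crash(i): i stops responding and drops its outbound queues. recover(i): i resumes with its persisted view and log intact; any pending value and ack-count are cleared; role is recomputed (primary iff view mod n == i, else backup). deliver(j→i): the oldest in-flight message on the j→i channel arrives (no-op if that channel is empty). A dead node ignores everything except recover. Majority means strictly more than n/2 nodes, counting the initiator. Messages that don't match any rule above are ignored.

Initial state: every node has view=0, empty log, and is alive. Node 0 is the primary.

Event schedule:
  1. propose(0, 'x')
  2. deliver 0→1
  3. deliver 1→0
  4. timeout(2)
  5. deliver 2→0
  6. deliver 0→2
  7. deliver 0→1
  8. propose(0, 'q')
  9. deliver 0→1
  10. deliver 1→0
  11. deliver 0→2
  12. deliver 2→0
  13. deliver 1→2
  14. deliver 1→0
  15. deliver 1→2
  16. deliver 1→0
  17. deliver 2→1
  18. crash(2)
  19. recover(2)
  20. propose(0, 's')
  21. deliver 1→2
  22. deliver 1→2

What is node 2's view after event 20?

1. propose(0,'x'):  nop
2. deliver 0→1:  <1:back v0 x>
3. deliver 1→0:  <0:prim v0 x>
4. timeout(2):  <2:back v1 ->
5. deliver 2→0:  <0:back v1 x>
6. deliver 0→2:  nop
7. deliver 0→1:  nop
8. propose(0,'q'):  nop
9. deliver 0→1:  nop
10. deliver 1→0:  nop
11. deliver 0→2:  nop
12. deliver 2→0:  nop
13. deliver 1→2:  nop
14. deliver 1→0:  nop
15. deliver 1→2:  nop
16. deliver 1→0:  nop
17. deliver 2→1:  <1:prim v1 x>
18. crash(2):  <2:✗back v1 ->
19. recover(2):  <2:back v1 ->
20. propose(0,'s'):  nop

1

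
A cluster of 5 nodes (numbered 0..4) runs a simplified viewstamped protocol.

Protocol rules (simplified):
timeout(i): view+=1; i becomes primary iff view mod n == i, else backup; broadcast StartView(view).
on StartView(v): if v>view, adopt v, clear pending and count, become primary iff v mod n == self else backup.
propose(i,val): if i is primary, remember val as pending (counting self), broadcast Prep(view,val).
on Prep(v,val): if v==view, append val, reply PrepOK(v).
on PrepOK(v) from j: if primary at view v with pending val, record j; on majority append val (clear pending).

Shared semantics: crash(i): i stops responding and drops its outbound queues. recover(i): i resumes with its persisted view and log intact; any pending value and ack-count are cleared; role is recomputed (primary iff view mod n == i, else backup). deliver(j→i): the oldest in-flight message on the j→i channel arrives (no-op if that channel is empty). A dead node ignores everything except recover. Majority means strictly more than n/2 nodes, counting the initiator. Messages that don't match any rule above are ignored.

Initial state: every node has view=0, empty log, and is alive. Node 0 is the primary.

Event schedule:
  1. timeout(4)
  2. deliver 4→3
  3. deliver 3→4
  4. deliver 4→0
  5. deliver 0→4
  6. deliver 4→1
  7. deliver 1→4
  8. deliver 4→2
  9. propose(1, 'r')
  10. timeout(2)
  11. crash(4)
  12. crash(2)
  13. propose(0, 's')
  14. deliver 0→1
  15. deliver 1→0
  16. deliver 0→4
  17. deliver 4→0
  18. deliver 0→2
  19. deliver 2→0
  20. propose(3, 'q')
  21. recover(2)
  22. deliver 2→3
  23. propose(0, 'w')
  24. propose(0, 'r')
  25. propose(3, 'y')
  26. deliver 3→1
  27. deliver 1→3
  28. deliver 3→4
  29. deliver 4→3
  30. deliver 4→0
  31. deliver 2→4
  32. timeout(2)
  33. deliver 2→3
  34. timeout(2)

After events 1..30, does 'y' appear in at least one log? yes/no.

e1 timeout(4): 4[back,v=1,-]
e2 deliver 4→3: 3[back,v=1,-]
e3 deliver 3→4: ·
e4 deliver 4→0: 0[back,v=1,-]
e5 deliver 0→4: ·
e6 deliver 4→1: 1[prim,v=1,-]
e7 deliver 1→4: ·
e8 deliver 4→2: 2[back,v=1,-]
e9 propose(1,'r'): ·
e10 timeout(2): 2[prim,v=2,-]
e11 crash(4): 4[✗back,v=1,-]
e12 crash(2): 2[✗prim,v=2,-]
e13 propose(0,'s'): ·
e14 deliver 0→1: ·
e15 deliver 1→0: 0[back,v=1,r]
e16 deliver 0→4: ·
e17 deliver 4→0: ·
e18 deliver 0→2: ·
e19 deliver 2→0: ·
e20 propose(3,'q'): ·
e21 recover(2): 2[prim,v=2,-]
e22 deliver 2→3: ·
e23 propose(0,'w'): ·
e24 propose(0,'r'): ·
e25 propose(3,'y'): ·
e26 deliver 3→1: ·
e27 deliver 1→3: 3[back,v=1,r]
e28 deliver 3→4: ·
e29 deliver 4→3: ·
e30 deliver 4→0: ·

no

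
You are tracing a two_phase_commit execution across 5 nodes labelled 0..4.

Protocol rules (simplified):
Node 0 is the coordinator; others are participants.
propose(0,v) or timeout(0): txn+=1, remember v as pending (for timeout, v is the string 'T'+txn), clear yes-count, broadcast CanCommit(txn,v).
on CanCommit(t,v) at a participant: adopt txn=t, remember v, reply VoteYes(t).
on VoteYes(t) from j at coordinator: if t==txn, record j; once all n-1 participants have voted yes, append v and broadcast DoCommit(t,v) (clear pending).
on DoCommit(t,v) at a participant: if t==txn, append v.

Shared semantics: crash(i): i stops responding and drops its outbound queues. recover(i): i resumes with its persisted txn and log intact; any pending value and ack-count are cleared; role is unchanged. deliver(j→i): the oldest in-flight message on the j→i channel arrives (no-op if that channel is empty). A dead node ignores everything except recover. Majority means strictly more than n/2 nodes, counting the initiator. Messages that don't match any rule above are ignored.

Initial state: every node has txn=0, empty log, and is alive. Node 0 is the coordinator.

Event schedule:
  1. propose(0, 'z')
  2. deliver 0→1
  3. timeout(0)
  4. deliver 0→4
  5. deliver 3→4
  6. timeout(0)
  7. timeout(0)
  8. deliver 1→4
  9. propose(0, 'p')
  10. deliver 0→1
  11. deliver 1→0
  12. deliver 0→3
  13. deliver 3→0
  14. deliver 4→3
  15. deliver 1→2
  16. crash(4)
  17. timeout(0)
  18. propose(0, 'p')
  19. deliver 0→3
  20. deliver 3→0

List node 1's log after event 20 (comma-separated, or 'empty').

after 1 — propose(0,'z'): n0:coor/t1/[-]
after 2 — deliver 0→1: n1:part/t1/[-]
after 3 — timeout(0): n0:coor/t2/[-]
after 4 — deliver 0→4: n4:part/t1/[-]
after 5 — deliver 3→4: ·
after 6 — timeout(0): n0:coor/t3/[-]
after 7 — timeout(0): n0:coor/t4/[-]
after 8 — deliver 1→4: ·
after 9 — propose(0,'p'): n0:coor/t5/[-]
after 10 — deliver 0→1: n1:part/t2/[-]
after 11 — deliver 1→0: ·
after 12 — deliver 0→3: n3:part/t1/[-]
after 13 — deliver 3→0: ·
after 14 — deliver 4→3: ·
after 15 — deliver 1→2: ·
after 16 — crash(4): n4:✗part/t1/[-]
after 17 — timeout(0): n0:coor/t6/[-]
after 18 — propose(0,'p'): n0:coor/t7/[-]
after 19 — deliver 0→3: n3:part/t2/[-]
after 20 — deliver 3→0: ·

empty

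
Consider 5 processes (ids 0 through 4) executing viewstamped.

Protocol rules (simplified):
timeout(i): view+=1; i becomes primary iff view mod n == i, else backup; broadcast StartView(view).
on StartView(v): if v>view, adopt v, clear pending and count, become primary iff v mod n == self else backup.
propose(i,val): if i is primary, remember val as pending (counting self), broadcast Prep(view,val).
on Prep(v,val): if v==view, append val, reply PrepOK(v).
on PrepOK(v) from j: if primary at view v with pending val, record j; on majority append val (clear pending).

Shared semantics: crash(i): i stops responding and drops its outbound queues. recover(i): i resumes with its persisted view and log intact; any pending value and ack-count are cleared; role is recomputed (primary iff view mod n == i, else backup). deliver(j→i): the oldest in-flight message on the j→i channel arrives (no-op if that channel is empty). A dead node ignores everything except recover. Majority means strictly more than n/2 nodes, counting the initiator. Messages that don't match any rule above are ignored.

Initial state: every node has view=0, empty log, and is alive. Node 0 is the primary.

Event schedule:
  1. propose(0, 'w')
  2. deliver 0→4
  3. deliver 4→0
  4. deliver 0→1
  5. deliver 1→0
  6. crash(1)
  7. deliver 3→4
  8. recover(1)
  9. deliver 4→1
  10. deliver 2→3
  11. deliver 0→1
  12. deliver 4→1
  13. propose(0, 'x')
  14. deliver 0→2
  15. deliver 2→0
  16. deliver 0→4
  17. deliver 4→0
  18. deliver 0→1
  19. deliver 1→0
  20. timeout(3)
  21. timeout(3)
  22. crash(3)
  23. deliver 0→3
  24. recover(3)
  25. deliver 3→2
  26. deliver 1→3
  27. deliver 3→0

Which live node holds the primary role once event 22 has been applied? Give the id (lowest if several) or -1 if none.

0

1. propose(0,'w'):  nop
2. deliver 0→4:  <4:back v0 w>
3. deliver 4→0:  nop
4. deliver 0→1:  <1:back v0 w>
5. deliver 1→0:  <0:prim v0 w>
6. crash(1):  <1:✗back v0 w>
7. deliver 3→4:  nop
8. recover(1):  <1:back v0 w>
9. deliver 4→1:  nop
10. deliver 2→3:  nop
11. deliver 0→1:  nop
12. deliver 4→1:  nop
13. propose(0,'x'):  nop
14. deliver 0→2:  <2:back v0 w>
15. deliver 2→0:  nop
16. deliver 0→4:  <4:back v0 w,x>
17. deliver 4→0:  <0:prim v0 w,x>
18. deliver 0→1:  <1:back v0 w,x>
19. deliver 1→0:  nop
20. timeout(3):  <3:back v1 ->
21. timeout(3):  <3:back v2 ->
22. crash(3):  <3:✗back v2 ->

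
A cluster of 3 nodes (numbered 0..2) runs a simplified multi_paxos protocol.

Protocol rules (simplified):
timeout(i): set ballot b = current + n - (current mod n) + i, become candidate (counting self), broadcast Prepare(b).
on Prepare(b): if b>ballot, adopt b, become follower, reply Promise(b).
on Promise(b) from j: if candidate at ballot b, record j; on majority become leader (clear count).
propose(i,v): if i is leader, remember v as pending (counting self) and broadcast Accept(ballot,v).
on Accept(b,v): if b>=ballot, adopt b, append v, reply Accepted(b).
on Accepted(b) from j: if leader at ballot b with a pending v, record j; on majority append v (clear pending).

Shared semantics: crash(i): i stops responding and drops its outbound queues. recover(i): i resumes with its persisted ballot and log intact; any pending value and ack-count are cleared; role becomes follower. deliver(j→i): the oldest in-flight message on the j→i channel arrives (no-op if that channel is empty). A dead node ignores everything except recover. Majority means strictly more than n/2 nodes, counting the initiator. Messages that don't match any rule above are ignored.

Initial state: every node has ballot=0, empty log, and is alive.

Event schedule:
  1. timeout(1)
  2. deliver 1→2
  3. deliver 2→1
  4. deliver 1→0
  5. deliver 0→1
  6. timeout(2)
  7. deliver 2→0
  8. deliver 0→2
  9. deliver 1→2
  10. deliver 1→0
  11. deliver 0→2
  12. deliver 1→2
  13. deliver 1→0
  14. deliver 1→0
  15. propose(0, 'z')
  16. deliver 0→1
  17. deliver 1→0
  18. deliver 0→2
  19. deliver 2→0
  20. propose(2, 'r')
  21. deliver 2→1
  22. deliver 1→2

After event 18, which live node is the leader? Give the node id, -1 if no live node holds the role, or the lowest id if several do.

1

1. timeout(1):  <1:cand b4 ->
2. deliver 1→2:  <2:foll b4 ->
3. deliver 2→1:  <1:lead b4 ->
4. deliver 1→0:  <0:foll b4 ->
5. deliver 0→1:  nop
6. timeout(2):  <2:cand b8 ->
7. deliver 2→0:  <0:foll b8 ->
8. deliver 0→2:  <2:lead b8 ->
9. deliver 1→2:  nop
10. deliver 1→0:  nop
11. deliver 0→2:  nop
12. deliver 1→2:  nop
13. deliver 1→0:  nop
14. deliver 1→0:  nop
15. propose(0,'z'):  nop
16. deliver 0→1:  nop
17. deliver 1→0:  nop
18. deliver 0→2:  nop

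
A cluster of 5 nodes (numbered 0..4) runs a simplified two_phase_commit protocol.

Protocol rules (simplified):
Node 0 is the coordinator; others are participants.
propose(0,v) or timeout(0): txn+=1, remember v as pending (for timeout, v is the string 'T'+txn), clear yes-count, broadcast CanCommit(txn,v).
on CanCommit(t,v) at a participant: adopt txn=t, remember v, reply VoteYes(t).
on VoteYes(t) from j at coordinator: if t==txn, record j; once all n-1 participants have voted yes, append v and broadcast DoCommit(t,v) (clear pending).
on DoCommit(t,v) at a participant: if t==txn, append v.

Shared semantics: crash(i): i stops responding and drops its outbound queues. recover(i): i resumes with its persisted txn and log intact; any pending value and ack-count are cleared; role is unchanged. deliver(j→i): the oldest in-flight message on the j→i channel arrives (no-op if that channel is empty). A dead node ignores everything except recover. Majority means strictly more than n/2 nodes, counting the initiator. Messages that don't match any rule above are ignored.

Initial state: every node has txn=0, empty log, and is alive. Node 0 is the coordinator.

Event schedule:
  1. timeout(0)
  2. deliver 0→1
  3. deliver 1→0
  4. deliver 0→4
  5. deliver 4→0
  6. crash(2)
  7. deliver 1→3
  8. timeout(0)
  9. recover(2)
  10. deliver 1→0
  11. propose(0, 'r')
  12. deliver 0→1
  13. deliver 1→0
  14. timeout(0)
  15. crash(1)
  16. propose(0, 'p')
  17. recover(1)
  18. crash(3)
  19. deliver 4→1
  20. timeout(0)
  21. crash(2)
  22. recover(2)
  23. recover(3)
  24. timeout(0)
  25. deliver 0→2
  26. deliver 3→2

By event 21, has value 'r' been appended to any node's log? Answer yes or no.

no

[1] timeout(0) → N0(coor t1 [-])
[2] deliver 0→1 → N1(part t1 [-])
[3] deliver 1→0 → ∅
[4] deliver 0→4 → N4(part t1 [-])
[5] deliver 4→0 → ∅
[6] crash(2) → N2(✗part t0 [-])
[7] deliver 1→3 → ∅
[8] timeout(0) → N0(coor t2 [-])
[9] recover(2) → N2(part t0 [-])
[10] deliver 1→0 → ∅
[11] propose(0,'r') → N0(coor t3 [-])
[12] deliver 0→1 → N1(part t2 [-])
[13] deliver 1→0 → ∅
[14] timeout(0) → N0(coor t4 [-])
[15] crash(1) → N1(✗part t2 [-])
[16] propose(0,'p') → N0(coor t5 [-])
[17] recover(1) → N1(part t2 [-])
[18] crash(3) → N3(✗part t0 [-])
[19] deliver 4→1 → ∅
[20] timeout(0) → N0(coor t6 [-])
[21] crash(2) → N2(✗part t0 [-])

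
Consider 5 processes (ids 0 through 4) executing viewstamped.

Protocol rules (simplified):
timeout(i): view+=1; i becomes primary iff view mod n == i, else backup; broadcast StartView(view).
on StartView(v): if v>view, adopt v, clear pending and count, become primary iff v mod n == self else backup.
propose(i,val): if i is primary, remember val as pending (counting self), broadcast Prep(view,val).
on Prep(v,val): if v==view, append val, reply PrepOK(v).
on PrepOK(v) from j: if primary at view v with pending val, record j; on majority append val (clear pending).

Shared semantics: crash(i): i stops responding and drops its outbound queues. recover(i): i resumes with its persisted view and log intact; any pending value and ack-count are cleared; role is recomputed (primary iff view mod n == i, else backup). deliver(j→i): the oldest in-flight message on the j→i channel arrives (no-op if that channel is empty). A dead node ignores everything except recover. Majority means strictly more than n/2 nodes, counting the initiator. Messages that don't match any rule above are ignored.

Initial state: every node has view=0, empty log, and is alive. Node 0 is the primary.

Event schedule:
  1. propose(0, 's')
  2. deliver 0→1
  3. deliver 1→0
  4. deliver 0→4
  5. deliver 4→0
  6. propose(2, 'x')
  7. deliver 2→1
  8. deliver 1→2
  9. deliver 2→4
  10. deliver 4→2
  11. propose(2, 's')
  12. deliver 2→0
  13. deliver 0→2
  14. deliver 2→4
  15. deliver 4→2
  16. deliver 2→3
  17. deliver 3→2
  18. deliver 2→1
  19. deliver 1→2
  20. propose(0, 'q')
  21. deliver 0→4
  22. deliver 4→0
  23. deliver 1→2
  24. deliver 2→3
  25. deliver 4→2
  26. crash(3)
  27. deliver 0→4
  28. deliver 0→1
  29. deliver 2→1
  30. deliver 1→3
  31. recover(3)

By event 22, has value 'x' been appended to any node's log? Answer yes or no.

[1] propose(0,'s') → ∅
[2] deliver 0→1 → N1(back v0 [s])
[3] deliver 1→0 → ∅
[4] deliver 0→4 → N4(back v0 [s])
[5] deliver 4→0 → N0(prim v0 [s])
[6] propose(2,'x') → ∅
[7] deliver 2→1 → ∅
[8] deliver 1→2 → ∅
[9] deliver 2→4 → ∅
[10] deliver 4→2 → ∅
[11] propose(2,'s') → ∅
[12] deliver 2→0 → ∅
[13] deliver 0→2 → N2(back v0 [s])
[14] deliver 2→4 → ∅
[15] deliver 4→2 → ∅
[16] deliver 2→3 → ∅
[17] deliver 3→2 → ∅
[18] deliver 2→1 → ∅
[19] deliver 1→2 → ∅
[20] propose(0,'q') → ∅
[21] deliver 0→4 → N4(back v0 [s,q])
[22] deliver 4→0 → ∅

no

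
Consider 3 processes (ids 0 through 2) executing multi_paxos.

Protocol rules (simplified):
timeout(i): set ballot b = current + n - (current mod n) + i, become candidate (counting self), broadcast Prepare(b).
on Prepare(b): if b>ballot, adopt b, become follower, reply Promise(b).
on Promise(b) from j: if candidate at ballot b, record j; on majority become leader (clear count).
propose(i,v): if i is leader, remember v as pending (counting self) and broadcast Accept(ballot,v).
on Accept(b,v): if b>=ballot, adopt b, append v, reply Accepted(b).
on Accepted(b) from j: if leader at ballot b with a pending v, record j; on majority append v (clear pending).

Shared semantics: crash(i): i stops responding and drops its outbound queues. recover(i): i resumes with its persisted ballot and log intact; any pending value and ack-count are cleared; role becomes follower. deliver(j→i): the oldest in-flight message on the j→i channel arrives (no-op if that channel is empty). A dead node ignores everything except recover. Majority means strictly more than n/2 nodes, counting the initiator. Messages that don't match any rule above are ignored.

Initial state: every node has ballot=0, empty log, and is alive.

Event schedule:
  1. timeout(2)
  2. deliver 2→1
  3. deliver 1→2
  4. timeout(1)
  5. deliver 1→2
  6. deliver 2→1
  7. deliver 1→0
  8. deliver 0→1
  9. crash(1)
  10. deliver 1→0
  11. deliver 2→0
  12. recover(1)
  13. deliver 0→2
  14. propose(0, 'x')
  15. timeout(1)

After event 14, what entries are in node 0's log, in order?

e1 timeout(2): 2[cand,b=5,-]
e2 deliver 2→1: 1[foll,b=5,-]
e3 deliver 1→2: 2[lead,b=5,-]
e4 timeout(1): 1[cand,b=7,-]
e5 deliver 1→2: 2[foll,b=7,-]
e6 deliver 2→1: 1[lead,b=7,-]
e7 deliver 1→0: 0[foll,b=7,-]
e8 deliver 0→1: ·
e9 crash(1): 1[✗lead,b=7,-]
e10 deliver 1→0: ·
e11 deliver 2→0: ·
e12 recover(1): 1[foll,b=7,-]
e13 deliver 0→2: ·
e14 propose(0,'x'): ·

empty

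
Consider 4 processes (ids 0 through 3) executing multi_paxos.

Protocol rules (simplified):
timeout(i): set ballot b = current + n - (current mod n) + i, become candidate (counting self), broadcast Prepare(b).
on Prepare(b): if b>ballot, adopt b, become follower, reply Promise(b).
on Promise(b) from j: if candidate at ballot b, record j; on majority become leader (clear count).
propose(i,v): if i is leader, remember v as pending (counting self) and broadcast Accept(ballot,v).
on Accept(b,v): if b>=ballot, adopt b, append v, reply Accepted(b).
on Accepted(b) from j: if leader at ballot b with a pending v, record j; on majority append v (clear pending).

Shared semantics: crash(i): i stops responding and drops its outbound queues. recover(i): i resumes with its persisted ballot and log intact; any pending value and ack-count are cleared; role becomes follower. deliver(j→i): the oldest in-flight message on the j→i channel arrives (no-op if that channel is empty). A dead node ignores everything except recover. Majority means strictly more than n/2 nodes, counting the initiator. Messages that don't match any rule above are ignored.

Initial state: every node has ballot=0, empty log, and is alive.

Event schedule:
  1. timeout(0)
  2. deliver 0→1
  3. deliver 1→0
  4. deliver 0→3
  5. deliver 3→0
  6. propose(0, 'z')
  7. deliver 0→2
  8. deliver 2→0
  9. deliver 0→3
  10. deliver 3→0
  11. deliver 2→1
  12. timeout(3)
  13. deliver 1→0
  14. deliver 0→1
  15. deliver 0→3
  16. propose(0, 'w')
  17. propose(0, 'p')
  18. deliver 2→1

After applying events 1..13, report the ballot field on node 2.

e1 timeout(0): 0[cand,b=4,-]
e2 deliver 0→1: 1[foll,b=4,-]
e3 deliver 1→0: ·
e4 deliver 0→3: 3[foll,b=4,-]
e5 deliver 3→0: 0[lead,b=4,-]
e6 propose(0,'z'): ·
e7 deliver 0→2: 2[foll,b=4,-]
e8 deliver 2→0: ·
e9 deliver 0→3: 3[foll,b=4,z]
e10 deliver 3→0: ·
e11 deliver 2→1: ·
e12 timeout(3): 3[cand,b=11,z]
e13 deliver 1→0: ·

4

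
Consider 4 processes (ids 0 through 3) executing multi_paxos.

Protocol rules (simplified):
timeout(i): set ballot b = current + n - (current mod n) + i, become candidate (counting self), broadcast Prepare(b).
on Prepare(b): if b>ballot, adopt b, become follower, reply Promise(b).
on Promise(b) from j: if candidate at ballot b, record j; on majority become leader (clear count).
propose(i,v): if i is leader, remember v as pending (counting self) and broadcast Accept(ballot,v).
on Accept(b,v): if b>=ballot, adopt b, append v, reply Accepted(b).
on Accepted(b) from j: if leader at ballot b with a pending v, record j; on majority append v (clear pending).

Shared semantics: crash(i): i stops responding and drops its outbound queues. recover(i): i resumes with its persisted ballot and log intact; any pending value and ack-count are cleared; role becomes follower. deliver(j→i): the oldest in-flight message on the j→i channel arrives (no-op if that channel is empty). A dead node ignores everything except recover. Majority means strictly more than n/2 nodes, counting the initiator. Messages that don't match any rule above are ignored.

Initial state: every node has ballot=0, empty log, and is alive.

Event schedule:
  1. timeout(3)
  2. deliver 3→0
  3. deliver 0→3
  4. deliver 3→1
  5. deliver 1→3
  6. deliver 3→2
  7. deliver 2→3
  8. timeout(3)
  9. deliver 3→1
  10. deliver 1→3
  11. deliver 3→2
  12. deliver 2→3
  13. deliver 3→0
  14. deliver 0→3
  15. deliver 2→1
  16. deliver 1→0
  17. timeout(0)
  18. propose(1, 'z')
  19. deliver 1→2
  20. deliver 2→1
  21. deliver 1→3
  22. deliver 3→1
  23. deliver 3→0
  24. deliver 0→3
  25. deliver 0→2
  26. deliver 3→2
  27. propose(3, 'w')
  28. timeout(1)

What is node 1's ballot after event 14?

11

after 1 — timeout(3): n3:cand/b7/[-]
after 2 — deliver 3→0: n0:foll/b7/[-]
after 3 — deliver 0→3: ·
after 4 — deliver 3→1: n1:foll/b7/[-]
after 5 — deliver 1→3: n3:lead/b7/[-]
after 6 — deliver 3→2: n2:foll/b7/[-]
after 7 — deliver 2→3: ·
after 8 — timeout(3): n3:cand/b11/[-]
after 9 — deliver 3→1: n1:foll/b11/[-]
after 10 — deliver 1→3: ·
after 11 — deliver 3→2: n2:foll/b11/[-]
after 12 — deliver 2→3: n3:lead/b11/[-]
after 13 — deliver 3→0: n0:foll/b11/[-]
after 14 — deliver 0→3: ·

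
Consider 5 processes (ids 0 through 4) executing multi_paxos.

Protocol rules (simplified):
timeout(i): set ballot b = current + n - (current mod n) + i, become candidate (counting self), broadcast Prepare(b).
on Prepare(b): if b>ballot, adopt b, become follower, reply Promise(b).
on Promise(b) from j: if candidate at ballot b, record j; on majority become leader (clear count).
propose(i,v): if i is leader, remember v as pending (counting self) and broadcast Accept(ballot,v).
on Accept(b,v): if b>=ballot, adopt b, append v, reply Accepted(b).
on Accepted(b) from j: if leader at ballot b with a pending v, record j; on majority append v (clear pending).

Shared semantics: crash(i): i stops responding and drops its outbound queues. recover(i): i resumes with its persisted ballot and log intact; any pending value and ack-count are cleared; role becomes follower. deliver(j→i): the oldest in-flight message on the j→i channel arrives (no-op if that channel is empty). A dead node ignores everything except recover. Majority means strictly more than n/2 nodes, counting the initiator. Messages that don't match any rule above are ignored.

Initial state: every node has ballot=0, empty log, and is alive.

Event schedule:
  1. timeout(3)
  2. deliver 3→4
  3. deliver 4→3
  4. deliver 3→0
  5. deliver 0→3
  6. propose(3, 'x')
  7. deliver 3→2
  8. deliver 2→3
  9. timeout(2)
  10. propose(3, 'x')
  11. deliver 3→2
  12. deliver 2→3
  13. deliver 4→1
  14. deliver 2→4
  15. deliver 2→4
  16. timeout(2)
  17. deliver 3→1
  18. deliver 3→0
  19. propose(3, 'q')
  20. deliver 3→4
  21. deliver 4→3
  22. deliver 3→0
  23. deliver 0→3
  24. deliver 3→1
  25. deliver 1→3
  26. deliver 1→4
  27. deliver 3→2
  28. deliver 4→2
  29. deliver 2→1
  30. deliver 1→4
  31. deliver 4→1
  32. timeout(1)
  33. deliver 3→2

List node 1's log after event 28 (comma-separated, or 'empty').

[1] timeout(3) → N3(cand b8 [-])
[2] deliver 3→4 → N4(foll b8 [-])
[3] deliver 4→3 → ∅
[4] deliver 3→0 → N0(foll b8 [-])
[5] deliver 0→3 → N3(lead b8 [-])
[6] propose(3,'x') → ∅
[7] deliver 3→2 → N2(foll b8 [-])
[8] deliver 2→3 → ∅
[9] timeout(2) → N2(cand b12 [-])
[10] propose(3,'x') → ∅
[11] deliver 3→2 → ∅
[12] deliver 2→3 → N3(foll b12 [-])
[13] deliver 4→1 → ∅
[14] deliver 2→4 → N4(foll b12 [-])
[15] deliver 2→4 → ∅
[16] timeout(2) → N2(cand b17 [-])
[17] deliver 3→1 → N1(foll b8 [-])
[18] deliver 3→0 → N0(foll b8 [x])
[19] propose(3,'q') → ∅
[20] deliver 3→4 → ∅
[21] deliver 4→3 → ∅
[22] deliver 3→0 → N0(foll b8 [x,x])
[23] deliver 0→3 → ∅
[24] deliver 3→1 → N1(foll b8 [x])
[25] deliver 1→3 → ∅
[26] deliver 1→4 → ∅
[27] deliver 3→2 → ∅
[28] deliver 4→2 → ∅

x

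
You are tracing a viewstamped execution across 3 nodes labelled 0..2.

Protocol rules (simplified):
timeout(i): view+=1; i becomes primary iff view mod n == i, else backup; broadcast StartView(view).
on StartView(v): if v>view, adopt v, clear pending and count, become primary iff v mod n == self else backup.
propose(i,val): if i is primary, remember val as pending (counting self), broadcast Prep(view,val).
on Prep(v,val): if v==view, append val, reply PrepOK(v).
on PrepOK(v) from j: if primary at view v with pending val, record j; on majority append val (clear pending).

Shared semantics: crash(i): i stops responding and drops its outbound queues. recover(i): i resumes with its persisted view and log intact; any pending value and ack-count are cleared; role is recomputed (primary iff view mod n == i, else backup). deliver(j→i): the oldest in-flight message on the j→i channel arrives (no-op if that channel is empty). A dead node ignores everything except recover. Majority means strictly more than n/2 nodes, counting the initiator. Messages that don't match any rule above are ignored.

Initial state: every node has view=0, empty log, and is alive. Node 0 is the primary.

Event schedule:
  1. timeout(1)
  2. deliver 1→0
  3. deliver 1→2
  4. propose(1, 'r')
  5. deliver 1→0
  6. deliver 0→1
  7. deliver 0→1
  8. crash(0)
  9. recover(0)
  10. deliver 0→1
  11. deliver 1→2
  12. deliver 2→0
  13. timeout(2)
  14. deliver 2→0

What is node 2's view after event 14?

2

1. timeout(1):  <1:prim v1 ->
2. deliver 1→0:  <0:back v1 ->
3. deliver 1→2:  <2:back v1 ->
4. propose(1,'r'):  nop
5. deliver 1→0:  <0:back v1 r>
6. deliver 0→1:  <1:prim v1 r>
7. deliver 0→1:  nop
8. crash(0):  <0:✗back v1 r>
9. recover(0):  <0:back v1 r>
10. deliver 0→1:  nop
11. deliver 1→2:  <2:back v1 r>
12. deliver 2→0:  nop
13. timeout(2):  <2:prim v2 r>
14. deliver 2→0:  <0:back v2 r>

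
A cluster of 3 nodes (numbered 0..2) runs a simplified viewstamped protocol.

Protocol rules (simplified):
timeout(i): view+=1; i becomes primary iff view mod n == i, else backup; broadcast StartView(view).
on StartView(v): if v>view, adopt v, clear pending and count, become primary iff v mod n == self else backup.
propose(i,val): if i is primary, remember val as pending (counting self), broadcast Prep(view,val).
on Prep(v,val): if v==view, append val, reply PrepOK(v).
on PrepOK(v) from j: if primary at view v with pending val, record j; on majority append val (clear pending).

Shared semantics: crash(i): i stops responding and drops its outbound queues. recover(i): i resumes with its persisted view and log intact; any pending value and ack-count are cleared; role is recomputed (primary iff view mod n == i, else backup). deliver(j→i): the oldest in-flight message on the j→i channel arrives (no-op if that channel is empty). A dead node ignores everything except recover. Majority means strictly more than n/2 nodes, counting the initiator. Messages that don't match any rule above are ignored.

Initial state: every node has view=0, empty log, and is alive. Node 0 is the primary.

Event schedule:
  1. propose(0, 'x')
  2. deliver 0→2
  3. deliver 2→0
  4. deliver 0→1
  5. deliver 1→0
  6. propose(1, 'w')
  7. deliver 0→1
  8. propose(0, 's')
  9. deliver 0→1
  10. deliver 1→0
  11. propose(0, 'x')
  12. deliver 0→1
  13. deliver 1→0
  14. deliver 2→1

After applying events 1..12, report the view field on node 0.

[1] propose(0,'x') → ∅
[2] deliver 0→2 → N2(back v0 [x])
[3] deliver 2→0 → N0(prim v0 [x])
[4] deliver 0→1 → N1(back v0 [x])
[5] deliver 1→0 → ∅
[6] propose(1,'w') → ∅
[7] deliver 0→1 → ∅
[8] propose(0,'s') → ∅
[9] deliver 0→1 → N1(back v0 [x,s])
[10] deliver 1→0 → N0(prim v0 [x,s])
[11] propose(0,'x') → ∅
[12] deliver 0→1 → N1(back v0 [x,s,x])

0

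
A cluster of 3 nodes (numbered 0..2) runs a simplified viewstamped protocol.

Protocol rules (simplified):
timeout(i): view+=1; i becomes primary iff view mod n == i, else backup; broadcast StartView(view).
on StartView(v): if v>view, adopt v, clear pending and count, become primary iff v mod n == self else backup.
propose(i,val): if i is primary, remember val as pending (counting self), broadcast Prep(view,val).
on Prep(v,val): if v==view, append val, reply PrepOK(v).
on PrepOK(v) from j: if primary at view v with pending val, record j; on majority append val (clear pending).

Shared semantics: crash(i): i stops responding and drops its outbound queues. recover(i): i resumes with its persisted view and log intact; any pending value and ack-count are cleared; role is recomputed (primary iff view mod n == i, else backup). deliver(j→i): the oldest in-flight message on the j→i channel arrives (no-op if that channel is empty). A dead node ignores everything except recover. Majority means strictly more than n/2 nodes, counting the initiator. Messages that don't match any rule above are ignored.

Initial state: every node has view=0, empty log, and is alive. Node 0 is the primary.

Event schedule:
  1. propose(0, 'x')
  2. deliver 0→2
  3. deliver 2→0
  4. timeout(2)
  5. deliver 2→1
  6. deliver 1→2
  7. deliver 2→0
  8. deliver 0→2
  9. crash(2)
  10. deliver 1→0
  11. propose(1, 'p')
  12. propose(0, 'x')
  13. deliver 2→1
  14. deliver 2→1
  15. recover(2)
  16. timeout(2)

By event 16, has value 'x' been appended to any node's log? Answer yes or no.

step 1 propose(0,'x'): —
step 2 deliver 0→2: 2={back,v=0,log=x}
step 3 deliver 2→0: 0={prim,v=0,log=x}
step 4 timeout(2): 2={back,v=1,log=x}
step 5 deliver 2→1: 1={prim,v=1,log=-}
step 6 deliver 1→2: —
step 7 deliver 2→0: 0={back,v=1,log=x}
step 8 deliver 0→2: —
step 9 crash(2): 2={✗back,v=1,log=x}
step 10 deliver 1→0: —
step 11 propose(1,'p'): —
step 12 propose(0,'x'): —
step 13 deliver 2→1: —
step 14 deliver 2→1: —
step 15 recover(2): 2={back,v=1,log=x}
step 16 timeout(2): 2={prim,v=2,log=x}

yes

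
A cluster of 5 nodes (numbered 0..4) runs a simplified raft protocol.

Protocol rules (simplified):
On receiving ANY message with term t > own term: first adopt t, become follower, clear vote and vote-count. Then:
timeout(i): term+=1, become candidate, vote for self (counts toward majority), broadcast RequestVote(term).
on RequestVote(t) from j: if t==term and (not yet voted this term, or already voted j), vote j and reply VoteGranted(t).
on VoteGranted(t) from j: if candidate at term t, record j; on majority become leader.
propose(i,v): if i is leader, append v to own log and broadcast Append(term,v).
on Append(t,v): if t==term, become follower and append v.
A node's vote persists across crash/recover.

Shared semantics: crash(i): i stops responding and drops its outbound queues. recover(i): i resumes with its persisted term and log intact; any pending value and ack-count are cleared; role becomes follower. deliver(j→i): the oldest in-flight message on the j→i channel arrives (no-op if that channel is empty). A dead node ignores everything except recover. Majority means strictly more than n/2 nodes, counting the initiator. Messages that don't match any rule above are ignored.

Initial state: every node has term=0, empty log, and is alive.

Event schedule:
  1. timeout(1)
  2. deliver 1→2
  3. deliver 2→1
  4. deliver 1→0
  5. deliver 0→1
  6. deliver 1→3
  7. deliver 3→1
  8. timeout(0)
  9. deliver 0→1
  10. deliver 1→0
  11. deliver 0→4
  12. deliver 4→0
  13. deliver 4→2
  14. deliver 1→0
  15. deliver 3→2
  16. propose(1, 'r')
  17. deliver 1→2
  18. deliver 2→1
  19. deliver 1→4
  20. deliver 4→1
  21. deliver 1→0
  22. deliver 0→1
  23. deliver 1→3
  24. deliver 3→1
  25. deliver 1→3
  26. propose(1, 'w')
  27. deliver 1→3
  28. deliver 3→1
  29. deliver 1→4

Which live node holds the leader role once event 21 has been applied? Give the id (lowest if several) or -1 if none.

after 1 — timeout(1): n1:cand/t1/[-]
after 2 — deliver 1→2: n2:foll/t1/[-]
after 3 — deliver 2→1: ·
after 4 — deliver 1→0: n0:foll/t1/[-]
after 5 — deliver 0→1: n1:lead/t1/[-]
after 6 — deliver 1→3: n3:foll/t1/[-]
after 7 — deliver 3→1: ·
after 8 — timeout(0): n0:cand/t2/[-]
after 9 — deliver 0→1: n1:foll/t2/[-]
after 10 — deliver 1→0: ·
after 11 — deliver 0→4: n4:foll/t2/[-]
after 12 — deliver 4→0: n0:lead/t2/[-]
after 13 — deliver 4→2: ·
after 14 — deliver 1→0: ·
after 15 — deliver 3→2: ·
after 16 — propose(1,'r'): ·
after 17 — deliver 1→2: ·
after 18 — deliver 2→1: ·
after 19 — deliver 1→4: ·
after 20 — deliver 4→1: ·
after 21 — deliver 1→0: ·

0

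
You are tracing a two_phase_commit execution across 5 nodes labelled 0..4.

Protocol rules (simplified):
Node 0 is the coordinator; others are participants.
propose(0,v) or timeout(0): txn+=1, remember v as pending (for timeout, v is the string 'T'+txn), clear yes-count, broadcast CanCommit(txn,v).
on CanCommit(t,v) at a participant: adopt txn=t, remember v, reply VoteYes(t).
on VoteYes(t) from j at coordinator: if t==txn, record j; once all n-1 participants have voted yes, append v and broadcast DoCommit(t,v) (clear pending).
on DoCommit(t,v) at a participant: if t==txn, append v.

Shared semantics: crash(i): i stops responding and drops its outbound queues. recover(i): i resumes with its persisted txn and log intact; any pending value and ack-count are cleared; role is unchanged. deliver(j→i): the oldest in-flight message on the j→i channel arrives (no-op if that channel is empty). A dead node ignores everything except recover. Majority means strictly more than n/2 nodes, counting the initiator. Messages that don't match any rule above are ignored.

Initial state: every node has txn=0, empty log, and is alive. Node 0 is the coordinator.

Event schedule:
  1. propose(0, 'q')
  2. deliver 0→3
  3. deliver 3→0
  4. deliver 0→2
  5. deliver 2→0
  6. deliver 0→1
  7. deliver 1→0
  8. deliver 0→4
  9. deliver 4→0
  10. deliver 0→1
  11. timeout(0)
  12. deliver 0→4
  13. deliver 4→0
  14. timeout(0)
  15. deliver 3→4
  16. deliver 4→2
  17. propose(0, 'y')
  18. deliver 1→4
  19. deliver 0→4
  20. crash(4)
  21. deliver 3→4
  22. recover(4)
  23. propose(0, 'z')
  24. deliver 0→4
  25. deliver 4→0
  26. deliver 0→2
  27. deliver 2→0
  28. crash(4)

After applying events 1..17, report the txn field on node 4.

[1] propose(0,'q') → N0(coor t1 [-])
[2] deliver 0→3 → N3(part t1 [-])
[3] deliver 3→0 → ∅
[4] deliver 0→2 → N2(part t1 [-])
[5] deliver 2→0 → ∅
[6] deliver 0→1 → N1(part t1 [-])
[7] deliver 1→0 → ∅
[8] deliver 0→4 → N4(part t1 [-])
[9] deliver 4→0 → N0(coor t1 [q])
[10] deliver 0→1 → N1(part t1 [q])
[11] timeout(0) → N0(coor t2 [q])
[12] deliver 0→4 → N4(part t1 [q])
[13] deliver 4→0 → ∅
[14] timeout(0) → N0(coor t3 [q])
[15] deliver 3→4 → ∅
[16] deliver 4→2 → ∅
[17] propose(0,'y') → N0(coor t4 [q])

1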